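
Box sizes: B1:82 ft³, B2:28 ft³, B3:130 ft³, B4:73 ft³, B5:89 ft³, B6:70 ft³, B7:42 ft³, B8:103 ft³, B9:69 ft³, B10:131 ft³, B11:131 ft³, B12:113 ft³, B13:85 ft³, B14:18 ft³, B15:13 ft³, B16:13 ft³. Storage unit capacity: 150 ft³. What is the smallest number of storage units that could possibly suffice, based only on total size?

8 storage units

Total size = 82 + 28 + 130 + 73 + 89 + 70 + 42 + 103 + 69 + 131 + 131 + 113 + 85 + 18 + 13 + 13 = 1190 ft³.
⌈1190 / 150⌉ = 8.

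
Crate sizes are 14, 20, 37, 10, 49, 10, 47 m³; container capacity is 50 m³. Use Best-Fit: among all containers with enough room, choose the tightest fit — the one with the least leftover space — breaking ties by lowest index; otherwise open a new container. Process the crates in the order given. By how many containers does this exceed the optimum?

Best-Fit: [14,20,10] [37,10] [49] [47] → 4 containers.
Total size 187 m³; any packing needs at least ⌈187/50⌉ = 4 containers.
So 4 is already optimal.

0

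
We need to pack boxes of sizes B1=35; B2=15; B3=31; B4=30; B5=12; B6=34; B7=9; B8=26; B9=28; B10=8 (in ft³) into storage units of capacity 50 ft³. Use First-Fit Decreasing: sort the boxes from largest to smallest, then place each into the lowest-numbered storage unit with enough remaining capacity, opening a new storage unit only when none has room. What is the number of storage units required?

Sorted descending: 35, 34, 31, 30, 28, 26, 15, 12, 9, 8.
35 ft³ → storage unit 1 (remaining 15 ft³)
34 ft³ → storage unit 2 (remaining 16 ft³)
31 ft³ → storage unit 3 (remaining 19 ft³)
30 ft³ → storage unit 4 (remaining 20 ft³)
28 ft³ → storage unit 5 (remaining 22 ft³)
26 ft³ → storage unit 6 (remaining 24 ft³)
15 ft³ → storage unit 1 (remaining 0 ft³)
12 ft³ → storage unit 2 (remaining 4 ft³)
9 ft³ → storage unit 3 (remaining 10 ft³)
8 ft³ → storage unit 3 (remaining 2 ft³)
Final storage units: [35,15] [34,12] [31,9,8] [30] [28] [26].

6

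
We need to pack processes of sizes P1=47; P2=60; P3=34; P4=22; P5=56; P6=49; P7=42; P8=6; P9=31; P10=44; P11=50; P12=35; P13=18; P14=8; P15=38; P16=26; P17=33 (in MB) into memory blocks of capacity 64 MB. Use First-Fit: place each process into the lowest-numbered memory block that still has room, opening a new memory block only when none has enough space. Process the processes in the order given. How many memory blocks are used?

12

P1 (47 MB) → memory block 1 (remaining 17 MB)
P2 (60 MB) → memory block 2 (remaining 4 MB)
P3 (34 MB) → memory block 3 (remaining 30 MB)
P4 (22 MB) → memory block 3 (remaining 8 MB)
P5 (56 MB) → memory block 4 (remaining 8 MB)
P6 (49 MB) → memory block 5 (remaining 15 MB)
P7 (42 MB) → memory block 6 (remaining 22 MB)
P8 (6 MB) → memory block 1 (remaining 11 MB)
P9 (31 MB) → memory block 7 (remaining 33 MB)
P10 (44 MB) → memory block 8 (remaining 20 MB)
P11 (50 MB) → memory block 9 (remaining 14 MB)
P12 (35 MB) → memory block 10 (remaining 29 MB)
P13 (18 MB) → memory block 6 (remaining 4 MB)
P14 (8 MB) → memory block 1 (remaining 3 MB)
P15 (38 MB) → memory block 11 (remaining 26 MB)
P16 (26 MB) → memory block 7 (remaining 7 MB)
P17 (33 MB) → memory block 12 (remaining 31 MB)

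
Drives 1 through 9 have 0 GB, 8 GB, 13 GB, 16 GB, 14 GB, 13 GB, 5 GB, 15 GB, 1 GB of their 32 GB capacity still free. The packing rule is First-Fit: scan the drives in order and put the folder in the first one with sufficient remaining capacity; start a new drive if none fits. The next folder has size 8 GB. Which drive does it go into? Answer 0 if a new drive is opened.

2

Drives with room: drive 2 (8 GB), drive 3 (13 GB), drive 4 (16 GB), drive 5 (14 GB), drive 6 (13 GB), drive 8 (15 GB).
The first with room is drive 2.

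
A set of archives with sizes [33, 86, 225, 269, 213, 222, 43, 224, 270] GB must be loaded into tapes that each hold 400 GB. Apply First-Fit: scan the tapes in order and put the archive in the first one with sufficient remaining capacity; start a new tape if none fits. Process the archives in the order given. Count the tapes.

6 tapes

Put 33 GB in tape 1; 367 GB remain.
Put 86 GB in tape 1; 281 GB remain.
Put 225 GB in tape 1; 56 GB remain.
Put 269 GB in tape 2; 131 GB remain.
Put 213 GB in tape 3; 187 GB remain.
Put 222 GB in tape 4; 178 GB remain.
Put 43 GB in tape 1; 13 GB remain.
Put 224 GB in tape 5; 176 GB remain.
Put 270 GB in tape 6; 130 GB remain.
Final tapes: [33,86,225,43] [269] [213] [222] [224] [270].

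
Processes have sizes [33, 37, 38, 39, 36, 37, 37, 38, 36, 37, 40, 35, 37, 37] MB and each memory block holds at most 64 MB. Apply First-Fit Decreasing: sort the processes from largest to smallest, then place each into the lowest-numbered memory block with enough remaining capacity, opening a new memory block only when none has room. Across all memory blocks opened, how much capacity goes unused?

Sorted descending: 40, 39, 38, 38, 37, 37, 37, 37, 37, 37, 36, 36, 35, 33.
Put 40 MB in memory block 1; 24 MB remain.
Put 39 MB in memory block 2; 25 MB remain.
Put 38 MB in memory block 3; 26 MB remain.
Put 38 MB in memory block 4; 26 MB remain.
Put 37 MB in memory block 5; 27 MB remain.
Put 37 MB in memory block 6; 27 MB remain.
Put 37 MB in memory block 7; 27 MB remain.
Put 37 MB in memory block 8; 27 MB remain.
Put 37 MB in memory block 9; 27 MB remain.
Put 37 MB in memory block 10; 27 MB remain.
Put 36 MB in memory block 11; 28 MB remain.
Put 36 MB in memory block 12; 28 MB remain.
Put 35 MB in memory block 13; 29 MB remain.
Put 33 MB in memory block 14; 31 MB remain.
14 memory blocks × 64 MB = 896 MB; used 517 MB; unused 379 MB.

379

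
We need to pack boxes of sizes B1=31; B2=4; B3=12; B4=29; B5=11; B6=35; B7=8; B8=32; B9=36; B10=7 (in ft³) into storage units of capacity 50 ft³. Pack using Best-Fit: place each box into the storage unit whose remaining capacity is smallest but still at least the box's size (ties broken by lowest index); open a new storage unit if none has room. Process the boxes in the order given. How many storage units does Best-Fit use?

B1 (31 ft³) → storage unit 1 (remaining 19 ft³)
B2 (4 ft³) → storage unit 1 (remaining 15 ft³)
B3 (12 ft³) → storage unit 1 (remaining 3 ft³)
B4 (29 ft³) → storage unit 2 (remaining 21 ft³)
B5 (11 ft³) → storage unit 2 (remaining 10 ft³)
B6 (35 ft³) → storage unit 3 (remaining 15 ft³)
B7 (8 ft³) → storage unit 2 (remaining 2 ft³)
B8 (32 ft³) → storage unit 4 (remaining 18 ft³)
B9 (36 ft³) → storage unit 5 (remaining 14 ft³)
B10 (7 ft³) → storage unit 5 (remaining 7 ft³)

5 storage units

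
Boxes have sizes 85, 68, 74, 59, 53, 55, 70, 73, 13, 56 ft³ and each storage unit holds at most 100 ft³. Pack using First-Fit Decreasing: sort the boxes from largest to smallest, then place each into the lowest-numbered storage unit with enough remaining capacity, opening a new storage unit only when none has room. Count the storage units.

Sorted descending: 85, 74, 73, 70, 68, 59, 56, 55, 53, 13.
Put 85 ft³ in storage unit 1; 15 ft³ remain.
Put 74 ft³ in storage unit 2; 26 ft³ remain.
Put 73 ft³ in storage unit 3; 27 ft³ remain.
Put 70 ft³ in storage unit 4; 30 ft³ remain.
Put 68 ft³ in storage unit 5; 32 ft³ remain.
Put 59 ft³ in storage unit 6; 41 ft³ remain.
Put 56 ft³ in storage unit 7; 44 ft³ remain.
Put 55 ft³ in storage unit 8; 45 ft³ remain.
Put 53 ft³ in storage unit 9; 47 ft³ remain.
Put 13 ft³ in storage unit 1; 2 ft³ remain.

9 storage units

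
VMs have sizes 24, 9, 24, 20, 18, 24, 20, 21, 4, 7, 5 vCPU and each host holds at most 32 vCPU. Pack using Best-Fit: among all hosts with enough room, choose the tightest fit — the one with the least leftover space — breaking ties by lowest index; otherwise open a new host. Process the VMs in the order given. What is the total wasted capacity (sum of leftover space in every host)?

48

24 vCPU → host 1 (remaining 8 vCPU)
9 vCPU → host 2 (remaining 23 vCPU)
24 vCPU → host 3 (remaining 8 vCPU)
20 vCPU → host 2 (remaining 3 vCPU)
18 vCPU → host 4 (remaining 14 vCPU)
24 vCPU → host 5 (remaining 8 vCPU)
20 vCPU → host 6 (remaining 12 vCPU)
21 vCPU → host 7 (remaining 11 vCPU)
4 vCPU → host 1 (remaining 4 vCPU)
7 vCPU → host 3 (remaining 1 vCPU)
5 vCPU → host 5 (remaining 3 vCPU)
7 hosts × 32 vCPU = 224 vCPU; used 176 vCPU; unused 48 vCPU.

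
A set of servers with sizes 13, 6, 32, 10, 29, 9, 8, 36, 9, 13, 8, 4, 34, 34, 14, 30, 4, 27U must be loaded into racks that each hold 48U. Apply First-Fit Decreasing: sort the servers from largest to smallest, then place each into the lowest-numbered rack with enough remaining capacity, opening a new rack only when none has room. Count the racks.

7

Sorted descending: 36, 34, 34, 32, 30, 29, 27, 14, 13, 13, 10, 9, 9, 8, 8, 6, 4, 4.
rack 1: place 36U, 12U left
rack 2: place 34U, 14U left
rack 3: place 34U, 14U left
rack 4: place 32U, 16U left
rack 5: place 30U, 18U left
rack 6: place 29U, 19U left
rack 7: place 27U, 21U left
rack 2: place 14U, 0U left
rack 3: place 13U, 1U left
rack 4: place 13U, 3U left
rack 1: place 10U, 2U left
rack 5: place 9U, 9U left
rack 5: place 9U, 0U left
rack 6: place 8U, 11U left
rack 6: place 8U, 3U left
rack 7: place 6U, 15U left
rack 7: place 4U, 11U left
rack 7: place 4U, 7U left
Final racks: [36,10] [34,14] [34,13] [32,13] [30,9,9] [29,8,8] [27,6,4,4].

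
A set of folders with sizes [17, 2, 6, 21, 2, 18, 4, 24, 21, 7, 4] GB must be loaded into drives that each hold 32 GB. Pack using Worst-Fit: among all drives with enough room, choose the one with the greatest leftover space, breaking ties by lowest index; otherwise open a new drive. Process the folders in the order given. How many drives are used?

5 drives

Put 17 GB in drive 1; 15 GB remain.
Put 2 GB in drive 1; 13 GB remain.
Put 6 GB in drive 1; 7 GB remain.
Put 21 GB in drive 2; 11 GB remain.
Put 2 GB in drive 2; 9 GB remain.
Put 18 GB in drive 3; 14 GB remain.
Put 4 GB in drive 3; 10 GB remain.
Put 24 GB in drive 4; 8 GB remain.
Put 21 GB in drive 5; 11 GB remain.
Put 7 GB in drive 5; 4 GB remain.
Put 4 GB in drive 3; 6 GB remain.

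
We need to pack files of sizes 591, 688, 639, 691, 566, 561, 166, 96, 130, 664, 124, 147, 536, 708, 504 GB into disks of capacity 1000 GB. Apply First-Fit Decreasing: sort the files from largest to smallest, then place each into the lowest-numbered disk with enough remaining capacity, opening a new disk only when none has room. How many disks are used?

Sorted descending: 708, 691, 688, 664, 639, 591, 566, 561, 536, 504, 166, 147, 130, 124, 96.
Put 708 GB in disk 1; 292 GB remain.
Put 691 GB in disk 2; 309 GB remain.
Put 688 GB in disk 3; 312 GB remain.
Put 664 GB in disk 4; 336 GB remain.
Put 639 GB in disk 5; 361 GB remain.
Put 591 GB in disk 6; 409 GB remain.
Put 566 GB in disk 7; 434 GB remain.
Put 561 GB in disk 8; 439 GB remain.
Put 536 GB in disk 9; 464 GB remain.
Put 504 GB in disk 10; 496 GB remain.
Put 166 GB in disk 1; 126 GB remain.
Put 147 GB in disk 2; 162 GB remain.
Put 130 GB in disk 2; 32 GB remain.
Put 124 GB in disk 1; 2 GB remain.
Put 96 GB in disk 3; 216 GB remain.
Final disks: [708,166,124] [691,147,130] [688,96] [664] [639] [591] [566] [561] [536] [504].

10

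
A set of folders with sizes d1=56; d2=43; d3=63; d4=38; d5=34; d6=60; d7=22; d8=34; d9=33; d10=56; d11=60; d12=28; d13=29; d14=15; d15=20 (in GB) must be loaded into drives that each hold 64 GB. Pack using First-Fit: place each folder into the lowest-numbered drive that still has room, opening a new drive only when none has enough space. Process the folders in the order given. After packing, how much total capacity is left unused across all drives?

drive 1: place d1 (56 GB), 8 GB left
drive 2: place d2 (43 GB), 21 GB left
drive 3: place d3 (63 GB), 1 GB left
drive 4: place d4 (38 GB), 26 GB left
drive 5: place d5 (34 GB), 30 GB left
drive 6: place d6 (60 GB), 4 GB left
drive 4: place d7 (22 GB), 4 GB left
drive 7: place d8 (34 GB), 30 GB left
drive 8: place d9 (33 GB), 31 GB left
drive 9: place d10 (56 GB), 8 GB left
drive 10: place d11 (60 GB), 4 GB left
drive 5: place d12 (28 GB), 2 GB left
drive 7: place d13 (29 GB), 1 GB left
drive 2: place d14 (15 GB), 6 GB left
drive 8: place d15 (20 GB), 11 GB left
10 drives × 64 GB = 640 GB; used 591 GB; unused 49 GB.

49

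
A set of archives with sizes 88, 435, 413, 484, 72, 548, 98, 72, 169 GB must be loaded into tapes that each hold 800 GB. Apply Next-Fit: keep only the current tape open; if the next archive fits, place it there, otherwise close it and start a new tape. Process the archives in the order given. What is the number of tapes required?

5

tape 1: place 88 GB, 712 GB left
tape 1: place 435 GB, 277 GB left
tape 2: place 413 GB, 387 GB left
tape 3: place 484 GB, 316 GB left
tape 3: place 72 GB, 244 GB left
tape 4: place 548 GB, 252 GB left
tape 4: place 98 GB, 154 GB left
tape 4: place 72 GB, 82 GB left
tape 5: place 169 GB, 631 GB left
Final tapes: [88,435] [413] [484,72] [548,98,72] [169].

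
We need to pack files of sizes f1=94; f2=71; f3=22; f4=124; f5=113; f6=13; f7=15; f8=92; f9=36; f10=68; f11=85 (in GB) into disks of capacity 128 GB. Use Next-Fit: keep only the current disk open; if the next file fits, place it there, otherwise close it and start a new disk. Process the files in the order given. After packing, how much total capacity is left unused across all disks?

f1 (94 GB) → disk 1 (remaining 34 GB)
f2 (71 GB) → disk 2 (remaining 57 GB)
f3 (22 GB) → disk 2 (remaining 35 GB)
f4 (124 GB) → disk 3 (remaining 4 GB)
f5 (113 GB) → disk 4 (remaining 15 GB)
f6 (13 GB) → disk 4 (remaining 2 GB)
f7 (15 GB) → disk 5 (remaining 113 GB)
f8 (92 GB) → disk 5 (remaining 21 GB)
f9 (36 GB) → disk 6 (remaining 92 GB)
f10 (68 GB) → disk 6 (remaining 24 GB)
f11 (85 GB) → disk 7 (remaining 43 GB)
7 disks × 128 GB = 896 GB; used 733 GB; unused 163 GB.

163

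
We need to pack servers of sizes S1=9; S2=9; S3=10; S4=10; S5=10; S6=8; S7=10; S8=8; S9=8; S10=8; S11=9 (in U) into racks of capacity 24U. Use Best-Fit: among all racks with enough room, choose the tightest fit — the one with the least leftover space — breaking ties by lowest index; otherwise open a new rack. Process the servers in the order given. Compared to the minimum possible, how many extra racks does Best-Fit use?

1

Best-Fit: [9,9] [10,10] [10,8] [10,8] [8,8] [9] → 6 racks.
Total size 99U; any packing needs at least ⌈99/24⌉ = 5 racks.
An optimal packing achieves that bound: [10,10] [10,10] [9,9] [9,8] [8,8,8] → 5 racks.
Excess: 6 − 5 = 1.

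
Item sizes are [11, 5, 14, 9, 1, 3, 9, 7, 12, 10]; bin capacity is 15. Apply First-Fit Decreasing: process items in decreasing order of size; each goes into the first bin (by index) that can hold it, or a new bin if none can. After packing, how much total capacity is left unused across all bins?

Sorted descending: 14, 12, 11, 10, 9, 9, 7, 5, 3, 1.
14 → bin 1 (remaining 1)
12 → bin 2 (remaining 3)
11 → bin 3 (remaining 4)
10 → bin 4 (remaining 5)
9 → bin 5 (remaining 6)
9 → bin 6 (remaining 6)
7 → bin 7 (remaining 8)
5 → bin 4 (remaining 0)
3 → bin 2 (remaining 0)
1 → bin 1 (remaining 0)
7 bins × 15 = 105; used 81; unused 24.

24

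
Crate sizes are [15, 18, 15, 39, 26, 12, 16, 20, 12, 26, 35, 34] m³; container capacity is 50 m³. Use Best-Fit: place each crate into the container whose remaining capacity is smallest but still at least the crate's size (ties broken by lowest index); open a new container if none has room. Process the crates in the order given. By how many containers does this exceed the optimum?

1

Best-Fit: [15,18,15] [39] [26,12,12] [16,20] [26] [35] [34] → 7 containers.
Total size 268 m³; any packing needs at least ⌈268/50⌉ = 6 containers.
An optimal packing achieves that bound: [39] [35,15] [34,16] [26,20] [26,18] [15,12,12] → 6 containers.
Excess: 7 − 6 = 1.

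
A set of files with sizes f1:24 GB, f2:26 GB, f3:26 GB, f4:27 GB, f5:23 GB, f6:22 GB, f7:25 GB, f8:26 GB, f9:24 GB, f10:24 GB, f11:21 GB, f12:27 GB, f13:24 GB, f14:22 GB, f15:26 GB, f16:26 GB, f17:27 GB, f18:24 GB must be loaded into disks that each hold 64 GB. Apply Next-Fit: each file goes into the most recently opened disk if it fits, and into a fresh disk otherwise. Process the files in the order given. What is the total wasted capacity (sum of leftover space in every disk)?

disk 1: place f1 (24 GB), 40 GB left
disk 1: place f2 (26 GB), 14 GB left
disk 2: place f3 (26 GB), 38 GB left
disk 2: place f4 (27 GB), 11 GB left
disk 3: place f5 (23 GB), 41 GB left
disk 3: place f6 (22 GB), 19 GB left
disk 4: place f7 (25 GB), 39 GB left
disk 4: place f8 (26 GB), 13 GB left
disk 5: place f9 (24 GB), 40 GB left
disk 5: place f10 (24 GB), 16 GB left
disk 6: place f11 (21 GB), 43 GB left
disk 6: place f12 (27 GB), 16 GB left
disk 7: place f13 (24 GB), 40 GB left
disk 7: place f14 (22 GB), 18 GB left
disk 8: place f15 (26 GB), 38 GB left
disk 8: place f16 (26 GB), 12 GB left
disk 9: place f17 (27 GB), 37 GB left
disk 9: place f18 (24 GB), 13 GB left
9 disks × 64 GB = 576 GB; used 444 GB; unused 132 GB.

132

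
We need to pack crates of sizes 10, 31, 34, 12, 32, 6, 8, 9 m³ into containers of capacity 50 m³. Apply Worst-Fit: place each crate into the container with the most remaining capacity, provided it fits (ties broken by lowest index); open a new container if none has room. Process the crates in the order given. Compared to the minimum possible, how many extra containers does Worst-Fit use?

0

Worst-Fit: [10,31,9] [34,12] [32,6,8] → 3 containers.
Total size 142 m³; any packing needs at least ⌈142/50⌉ = 3 containers.
So 3 is already optimal.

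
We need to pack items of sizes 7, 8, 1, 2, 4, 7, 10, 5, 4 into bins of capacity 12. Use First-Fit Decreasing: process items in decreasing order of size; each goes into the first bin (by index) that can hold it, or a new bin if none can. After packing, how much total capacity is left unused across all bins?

Sorted descending: 10, 8, 7, 7, 5, 4, 4, 2, 1.
Put 10 in bin 1; 2 remain.
Put 8 in bin 2; 4 remain.
Put 7 in bin 3; 5 remain.
Put 7 in bin 4; 5 remain.
Put 5 in bin 3; 0 remain.
Put 4 in bin 2; 0 remain.
Put 4 in bin 4; 1 remain.
Put 2 in bin 1; 0 remain.
Put 1 in bin 4; 0 remain.
4 bins × 12 = 48; used 48; unused 0.

0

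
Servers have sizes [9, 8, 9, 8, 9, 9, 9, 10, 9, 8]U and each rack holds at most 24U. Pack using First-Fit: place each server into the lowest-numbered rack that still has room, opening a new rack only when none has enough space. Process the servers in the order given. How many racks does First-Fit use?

5 racks

rack 1: place 9U, 15U left
rack 1: place 8U, 7U left
rack 2: place 9U, 15U left
rack 2: place 8U, 7U left
rack 3: place 9U, 15U left
rack 3: place 9U, 6U left
rack 4: place 9U, 15U left
rack 4: place 10U, 5U left
rack 5: place 9U, 15U left
rack 5: place 8U, 7U left
Final racks: [9,8] [9,8] [9,9] [9,10] [9,8].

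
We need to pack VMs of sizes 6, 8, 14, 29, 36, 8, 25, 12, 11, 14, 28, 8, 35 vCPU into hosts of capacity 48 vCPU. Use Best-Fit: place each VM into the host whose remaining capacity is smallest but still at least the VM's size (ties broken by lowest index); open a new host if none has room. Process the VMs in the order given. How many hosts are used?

6 vCPU → host 1 (remaining 42 vCPU)
8 vCPU → host 1 (remaining 34 vCPU)
14 vCPU → host 1 (remaining 20 vCPU)
29 vCPU → host 2 (remaining 19 vCPU)
36 vCPU → host 3 (remaining 12 vCPU)
8 vCPU → host 3 (remaining 4 vCPU)
25 vCPU → host 4 (remaining 23 vCPU)
12 vCPU → host 2 (remaining 7 vCPU)
11 vCPU → host 1 (remaining 9 vCPU)
14 vCPU → host 4 (remaining 9 vCPU)
28 vCPU → host 5 (remaining 20 vCPU)
8 vCPU → host 1 (remaining 1 vCPU)
35 vCPU → host 6 (remaining 13 vCPU)

6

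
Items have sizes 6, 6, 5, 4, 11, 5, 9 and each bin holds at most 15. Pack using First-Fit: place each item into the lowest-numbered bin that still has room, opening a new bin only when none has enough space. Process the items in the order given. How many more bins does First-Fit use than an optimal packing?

0

First-Fit: [6,6] [5,4,5] [11] [9] → 4 bins.
Total size 46; any packing needs at least ⌈46/15⌉ = 4 bins.
So 4 is already optimal.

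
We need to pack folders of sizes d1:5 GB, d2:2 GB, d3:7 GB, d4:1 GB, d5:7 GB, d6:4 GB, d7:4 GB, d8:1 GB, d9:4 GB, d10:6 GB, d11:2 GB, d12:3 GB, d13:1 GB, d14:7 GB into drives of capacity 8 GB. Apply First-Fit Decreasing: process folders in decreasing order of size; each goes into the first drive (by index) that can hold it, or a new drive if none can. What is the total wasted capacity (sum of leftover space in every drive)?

Sorted descending: 7, 7, 7, 6, 5, 4, 4, 4, 3, 2, 2, 1, 1, 1.
Put 7 GB in drive 1; 1 GB remain.
Put 7 GB in drive 2; 1 GB remain.
Put 7 GB in drive 3; 1 GB remain.
Put 6 GB in drive 4; 2 GB remain.
Put 5 GB in drive 5; 3 GB remain.
Put 4 GB in drive 6; 4 GB remain.
Put 4 GB in drive 6; 0 GB remain.
Put 4 GB in drive 7; 4 GB remain.
Put 3 GB in drive 5; 0 GB remain.
Put 2 GB in drive 4; 0 GB remain.
Put 2 GB in drive 7; 2 GB remain.
Put 1 GB in drive 1; 0 GB remain.
Put 1 GB in drive 2; 0 GB remain.
Put 1 GB in drive 3; 0 GB remain.
7 drives × 8 GB = 56 GB; used 54 GB; unused 2 GB.

2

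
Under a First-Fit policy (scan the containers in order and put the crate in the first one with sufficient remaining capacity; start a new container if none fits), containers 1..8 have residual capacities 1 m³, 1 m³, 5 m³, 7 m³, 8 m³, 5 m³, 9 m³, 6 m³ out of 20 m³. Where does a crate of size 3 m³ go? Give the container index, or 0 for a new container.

3

Containers with room: container 3 (5 m³), container 4 (7 m³), container 5 (8 m³), container 6 (5 m³), container 7 (9 m³), container 8 (6 m³).
The first with room is container 3.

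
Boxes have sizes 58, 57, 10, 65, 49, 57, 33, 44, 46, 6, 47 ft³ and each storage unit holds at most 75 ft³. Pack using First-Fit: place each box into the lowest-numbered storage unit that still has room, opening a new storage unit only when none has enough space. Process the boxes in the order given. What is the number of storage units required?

9

58 ft³ → storage unit 1 (remaining 17 ft³)
57 ft³ → storage unit 2 (remaining 18 ft³)
10 ft³ → storage unit 1 (remaining 7 ft³)
65 ft³ → storage unit 3 (remaining 10 ft³)
49 ft³ → storage unit 4 (remaining 26 ft³)
57 ft³ → storage unit 5 (remaining 18 ft³)
33 ft³ → storage unit 6 (remaining 42 ft³)
44 ft³ → storage unit 7 (remaining 31 ft³)
46 ft³ → storage unit 8 (remaining 29 ft³)
6 ft³ → storage unit 1 (remaining 1 ft³)
47 ft³ → storage unit 9 (remaining 28 ft³)
Final storage units: [58,10,6] [57] [65] [49] [57] [33] [44] [46] [47].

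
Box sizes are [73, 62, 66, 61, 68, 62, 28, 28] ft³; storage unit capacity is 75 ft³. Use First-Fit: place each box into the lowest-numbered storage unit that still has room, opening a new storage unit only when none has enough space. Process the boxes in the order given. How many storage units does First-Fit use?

7

73 ft³ → storage unit 1 (remaining 2 ft³)
62 ft³ → storage unit 2 (remaining 13 ft³)
66 ft³ → storage unit 3 (remaining 9 ft³)
61 ft³ → storage unit 4 (remaining 14 ft³)
68 ft³ → storage unit 5 (remaining 7 ft³)
62 ft³ → storage unit 6 (remaining 13 ft³)
28 ft³ → storage unit 7 (remaining 47 ft³)
28 ft³ → storage unit 7 (remaining 19 ft³)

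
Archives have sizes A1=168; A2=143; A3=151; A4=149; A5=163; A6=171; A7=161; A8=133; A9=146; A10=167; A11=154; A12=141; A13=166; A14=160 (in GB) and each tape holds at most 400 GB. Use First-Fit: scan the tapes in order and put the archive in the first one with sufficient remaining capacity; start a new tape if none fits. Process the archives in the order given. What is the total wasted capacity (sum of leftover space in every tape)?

627

A1 (168 GB) → tape 1 (remaining 232 GB)
A2 (143 GB) → tape 1 (remaining 89 GB)
A3 (151 GB) → tape 2 (remaining 249 GB)
A4 (149 GB) → tape 2 (remaining 100 GB)
A5 (163 GB) → tape 3 (remaining 237 GB)
A6 (171 GB) → tape 3 (remaining 66 GB)
A7 (161 GB) → tape 4 (remaining 239 GB)
A8 (133 GB) → tape 4 (remaining 106 GB)
A9 (146 GB) → tape 5 (remaining 254 GB)
A10 (167 GB) → tape 5 (remaining 87 GB)
A11 (154 GB) → tape 6 (remaining 246 GB)
A12 (141 GB) → tape 6 (remaining 105 GB)
A13 (166 GB) → tape 7 (remaining 234 GB)
A14 (160 GB) → tape 7 (remaining 74 GB)
7 tapes × 400 GB = 2800 GB; used 2173 GB; unused 627 GB.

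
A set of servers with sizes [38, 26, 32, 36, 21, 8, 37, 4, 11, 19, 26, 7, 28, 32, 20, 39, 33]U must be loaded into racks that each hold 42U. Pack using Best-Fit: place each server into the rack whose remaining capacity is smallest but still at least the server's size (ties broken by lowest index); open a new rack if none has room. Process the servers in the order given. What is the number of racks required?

12 racks

38U → rack 1 (remaining 4U)
26U → rack 2 (remaining 16U)
32U → rack 3 (remaining 10U)
36U → rack 4 (remaining 6U)
21U → rack 5 (remaining 21U)
8U → rack 3 (remaining 2U)
37U → rack 6 (remaining 5U)
4U → rack 1 (remaining 0U)
11U → rack 2 (remaining 5U)
19U → rack 5 (remaining 2U)
26U → rack 7 (remaining 16U)
7U → rack 7 (remaining 9U)
28U → rack 8 (remaining 14U)
32U → rack 9 (remaining 10U)
20U → rack 10 (remaining 22U)
39U → rack 11 (remaining 3U)
33U → rack 12 (remaining 9U)
Final racks: [38,4] [26,11] [32,8] [36] [21,19] [37] [26,7] [28] [32] [20] [39] [33].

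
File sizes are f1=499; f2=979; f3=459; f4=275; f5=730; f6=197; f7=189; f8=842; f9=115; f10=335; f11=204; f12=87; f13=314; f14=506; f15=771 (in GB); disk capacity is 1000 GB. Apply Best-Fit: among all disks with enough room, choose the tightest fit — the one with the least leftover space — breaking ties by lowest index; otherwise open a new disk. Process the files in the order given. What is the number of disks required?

f1 (499 GB) → disk 1 (remaining 501 GB)
f2 (979 GB) → disk 2 (remaining 21 GB)
f3 (459 GB) → disk 1 (remaining 42 GB)
f4 (275 GB) → disk 3 (remaining 725 GB)
f5 (730 GB) → disk 4 (remaining 270 GB)
f6 (197 GB) → disk 4 (remaining 73 GB)
f7 (189 GB) → disk 3 (remaining 536 GB)
f8 (842 GB) → disk 5 (remaining 158 GB)
f9 (115 GB) → disk 5 (remaining 43 GB)
f10 (335 GB) → disk 3 (remaining 201 GB)
f11 (204 GB) → disk 6 (remaining 796 GB)
f12 (87 GB) → disk 3 (remaining 114 GB)
f13 (314 GB) → disk 6 (remaining 482 GB)
f14 (506 GB) → disk 7 (remaining 494 GB)
f15 (771 GB) → disk 8 (remaining 229 GB)
Final disks: [499,459] [979] [275,189,335,87] [730,197] [842,115] [204,314] [506] [771].

8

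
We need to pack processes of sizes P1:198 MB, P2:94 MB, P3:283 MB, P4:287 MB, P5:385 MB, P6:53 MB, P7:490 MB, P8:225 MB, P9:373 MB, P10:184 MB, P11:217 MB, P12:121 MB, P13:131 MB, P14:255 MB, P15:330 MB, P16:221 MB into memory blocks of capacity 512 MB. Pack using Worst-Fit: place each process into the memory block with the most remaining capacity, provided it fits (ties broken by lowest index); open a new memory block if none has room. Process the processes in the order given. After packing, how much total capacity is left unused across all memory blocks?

memory block 1: place P1 (198 MB), 314 MB left
memory block 1: place P2 (94 MB), 220 MB left
memory block 2: place P3 (283 MB), 229 MB left
memory block 3: place P4 (287 MB), 225 MB left
memory block 4: place P5 (385 MB), 127 MB left
memory block 2: place P6 (53 MB), 176 MB left
memory block 5: place P7 (490 MB), 22 MB left
memory block 3: place P8 (225 MB), 0 MB left
memory block 6: place P9 (373 MB), 139 MB left
memory block 1: place P10 (184 MB), 36 MB left
memory block 7: place P11 (217 MB), 295 MB left
memory block 7: place P12 (121 MB), 174 MB left
memory block 2: place P13 (131 MB), 45 MB left
memory block 8: place P14 (255 MB), 257 MB left
memory block 9: place P15 (330 MB), 182 MB left
memory block 8: place P16 (221 MB), 36 MB left
9 memory blocks × 512 MB = 4608 MB; used 3847 MB; unused 761 MB.

761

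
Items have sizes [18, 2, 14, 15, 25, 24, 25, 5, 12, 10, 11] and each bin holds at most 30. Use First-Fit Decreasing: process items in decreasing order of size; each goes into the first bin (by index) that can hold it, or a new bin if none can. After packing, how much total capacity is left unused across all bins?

Sorted descending: 25, 25, 24, 18, 15, 14, 12, 11, 10, 5, 2.
bin 1: place 25, 5 left
bin 2: place 25, 5 left
bin 3: place 24, 6 left
bin 4: place 18, 12 left
bin 5: place 15, 15 left
bin 5: place 14, 1 left
bin 4: place 12, 0 left
bin 6: place 11, 19 left
bin 6: place 10, 9 left
bin 1: place 5, 0 left
bin 2: place 2, 3 left
6 bins × 30 = 180; used 161; unused 19.

19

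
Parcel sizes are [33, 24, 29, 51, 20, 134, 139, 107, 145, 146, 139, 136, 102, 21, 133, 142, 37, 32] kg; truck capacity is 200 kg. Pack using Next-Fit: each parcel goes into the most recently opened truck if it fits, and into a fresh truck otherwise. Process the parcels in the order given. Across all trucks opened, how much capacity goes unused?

830

Put 33 kg in truck 1; 167 kg remain.
Put 24 kg in truck 1; 143 kg remain.
Put 29 kg in truck 1; 114 kg remain.
Put 51 kg in truck 1; 63 kg remain.
Put 20 kg in truck 1; 43 kg remain.
Put 134 kg in truck 2; 66 kg remain.
Put 139 kg in truck 3; 61 kg remain.
Put 107 kg in truck 4; 93 kg remain.
Put 145 kg in truck 5; 55 kg remain.
Put 146 kg in truck 6; 54 kg remain.
Put 139 kg in truck 7; 61 kg remain.
Put 136 kg in truck 8; 64 kg remain.
Put 102 kg in truck 9; 98 kg remain.
Put 21 kg in truck 9; 77 kg remain.
Put 133 kg in truck 10; 67 kg remain.
Put 142 kg in truck 11; 58 kg remain.
Put 37 kg in truck 11; 21 kg remain.
Put 32 kg in truck 12; 168 kg remain.
12 trucks × 200 kg = 2400 kg; used 1570 kg; unused 830 kg.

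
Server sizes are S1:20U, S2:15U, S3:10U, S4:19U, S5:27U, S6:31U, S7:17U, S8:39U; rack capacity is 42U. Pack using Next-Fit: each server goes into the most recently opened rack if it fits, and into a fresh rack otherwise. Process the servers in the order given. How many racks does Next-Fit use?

rack 1: place S1 (20U), 22U left
rack 1: place S2 (15U), 7U left
rack 2: place S3 (10U), 32U left
rack 2: place S4 (19U), 13U left
rack 3: place S5 (27U), 15U left
rack 4: place S6 (31U), 11U left
rack 5: place S7 (17U), 25U left
rack 6: place S8 (39U), 3U left

6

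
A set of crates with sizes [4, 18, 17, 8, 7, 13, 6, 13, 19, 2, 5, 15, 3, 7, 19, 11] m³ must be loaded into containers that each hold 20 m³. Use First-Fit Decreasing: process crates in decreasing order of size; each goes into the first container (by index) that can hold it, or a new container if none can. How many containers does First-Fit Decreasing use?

Sorted descending: 19, 19, 18, 17, 15, 13, 13, 11, 8, 7, 7, 6, 5, 4, 3, 2.
19 m³ → container 1 (remaining 1 m³)
19 m³ → container 2 (remaining 1 m³)
18 m³ → container 3 (remaining 2 m³)
17 m³ → container 4 (remaining 3 m³)
15 m³ → container 5 (remaining 5 m³)
13 m³ → container 6 (remaining 7 m³)
13 m³ → container 7 (remaining 7 m³)
11 m³ → container 8 (remaining 9 m³)
8 m³ → container 8 (remaining 1 m³)
7 m³ → container 6 (remaining 0 m³)
7 m³ → container 7 (remaining 0 m³)
6 m³ → container 9 (remaining 14 m³)
5 m³ → container 5 (remaining 0 m³)
4 m³ → container 9 (remaining 10 m³)
3 m³ → container 4 (remaining 0 m³)
2 m³ → container 3 (remaining 0 m³)
Final containers: [19] [19] [18,2] [17,3] [15,5] [13,7] [13,7] [11,8] [6,4].

9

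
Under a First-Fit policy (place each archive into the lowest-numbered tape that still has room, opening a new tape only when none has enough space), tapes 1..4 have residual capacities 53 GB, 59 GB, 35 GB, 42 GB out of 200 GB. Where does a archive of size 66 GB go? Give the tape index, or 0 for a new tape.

0

No tape has ≥ 66 GB free, so a new tape is opened.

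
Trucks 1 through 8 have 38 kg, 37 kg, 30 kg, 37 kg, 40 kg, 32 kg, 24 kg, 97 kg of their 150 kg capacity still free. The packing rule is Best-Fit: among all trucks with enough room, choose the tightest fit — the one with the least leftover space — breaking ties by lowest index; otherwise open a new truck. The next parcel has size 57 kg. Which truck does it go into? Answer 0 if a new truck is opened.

Trucks with room: truck 8 (97 kg).
Tightest fit is truck 8 with 97 kg free.

8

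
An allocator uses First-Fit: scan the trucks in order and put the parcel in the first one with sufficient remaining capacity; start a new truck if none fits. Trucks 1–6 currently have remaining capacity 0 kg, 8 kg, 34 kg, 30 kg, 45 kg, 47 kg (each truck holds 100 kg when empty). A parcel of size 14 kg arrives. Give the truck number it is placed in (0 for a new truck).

Trucks with room: truck 3 (34 kg), truck 4 (30 kg), truck 5 (45 kg), truck 6 (47 kg).
The first with room is truck 3.

3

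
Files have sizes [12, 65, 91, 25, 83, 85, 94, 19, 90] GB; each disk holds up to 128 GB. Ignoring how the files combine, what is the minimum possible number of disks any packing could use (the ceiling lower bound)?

5

Total size = 12 + 65 + 91 + 25 + 83 + 85 + 94 + 19 + 90 = 564 GB.
⌈564 / 128⌉ = 5.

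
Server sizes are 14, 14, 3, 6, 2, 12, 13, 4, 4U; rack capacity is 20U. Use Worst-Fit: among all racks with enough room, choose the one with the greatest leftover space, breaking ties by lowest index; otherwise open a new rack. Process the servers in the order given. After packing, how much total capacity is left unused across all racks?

Put 14U in rack 1; 6U remain.
Put 14U in rack 2; 6U remain.
Put 3U in rack 1; 3U remain.
Put 6U in rack 2; 0U remain.
Put 2U in rack 1; 1U remain.
Put 12U in rack 3; 8U remain.
Put 13U in rack 4; 7U remain.
Put 4U in rack 3; 4U remain.
Put 4U in rack 4; 3U remain.
4 racks × 20U = 80U; used 72U; unused 8U.

8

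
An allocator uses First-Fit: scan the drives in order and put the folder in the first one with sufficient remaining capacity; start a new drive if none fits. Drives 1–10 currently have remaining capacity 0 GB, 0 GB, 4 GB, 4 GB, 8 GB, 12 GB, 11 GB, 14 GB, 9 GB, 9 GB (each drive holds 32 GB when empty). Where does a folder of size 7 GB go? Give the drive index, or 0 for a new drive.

Drives with room: drive 5 (8 GB), drive 6 (12 GB), drive 7 (11 GB), drive 8 (14 GB), drive 9 (9 GB), drive 10 (9 GB).
The first with room is drive 5.

5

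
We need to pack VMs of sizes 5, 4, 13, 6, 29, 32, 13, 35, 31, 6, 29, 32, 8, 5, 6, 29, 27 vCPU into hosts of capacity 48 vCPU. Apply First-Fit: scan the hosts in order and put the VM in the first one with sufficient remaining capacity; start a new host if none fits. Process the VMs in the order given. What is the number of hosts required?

Put 5 vCPU in host 1; 43 vCPU remain.
Put 4 vCPU in host 1; 39 vCPU remain.
Put 13 vCPU in host 1; 26 vCPU remain.
Put 6 vCPU in host 1; 20 vCPU remain.
Put 29 vCPU in host 2; 19 vCPU remain.
Put 32 vCPU in host 3; 16 vCPU remain.
Put 13 vCPU in host 1; 7 vCPU remain.
Put 35 vCPU in host 4; 13 vCPU remain.
Put 31 vCPU in host 5; 17 vCPU remain.
Put 6 vCPU in host 1; 1 vCPU remain.
Put 29 vCPU in host 6; 19 vCPU remain.
Put 32 vCPU in host 7; 16 vCPU remain.
Put 8 vCPU in host 2; 11 vCPU remain.
Put 5 vCPU in host 2; 6 vCPU remain.
Put 6 vCPU in host 2; 0 vCPU remain.
Put 29 vCPU in host 8; 19 vCPU remain.
Put 27 vCPU in host 9; 21 vCPU remain.
Final hosts: [5,4,13,6,13,6] [29,8,5,6] [32] [35] [31] [29] [32] [29] [27].

9 hosts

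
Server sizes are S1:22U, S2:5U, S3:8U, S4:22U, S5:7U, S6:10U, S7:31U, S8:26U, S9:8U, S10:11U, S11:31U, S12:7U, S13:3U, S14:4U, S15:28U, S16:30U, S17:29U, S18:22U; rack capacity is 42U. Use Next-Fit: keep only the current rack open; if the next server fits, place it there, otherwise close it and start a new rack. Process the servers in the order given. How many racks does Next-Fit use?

9 racks

Put S1 (22U) in rack 1; 20U remain.
Put S2 (5U) in rack 1; 15U remain.
Put S3 (8U) in rack 1; 7U remain.
Put S4 (22U) in rack 2; 20U remain.
Put S5 (7U) in rack 2; 13U remain.
Put S6 (10U) in rack 2; 3U remain.
Put S7 (31U) in rack 3; 11U remain.
Put S8 (26U) in rack 4; 16U remain.
Put S9 (8U) in rack 4; 8U remain.
Put S10 (11U) in rack 5; 31U remain.
Put S11 (31U) in rack 5; 0U remain.
Put S12 (7U) in rack 6; 35U remain.
Put S13 (3U) in rack 6; 32U remain.
Put S14 (4U) in rack 6; 28U remain.
Put S15 (28U) in rack 6; 0U remain.
Put S16 (30U) in rack 7; 12U remain.
Put S17 (29U) in rack 8; 13U remain.
Put S18 (22U) in rack 9; 20U remain.
Final racks: [22,5,8] [22,7,10] [31] [26,8] [11,31] [7,3,4,28] [30] [29] [22].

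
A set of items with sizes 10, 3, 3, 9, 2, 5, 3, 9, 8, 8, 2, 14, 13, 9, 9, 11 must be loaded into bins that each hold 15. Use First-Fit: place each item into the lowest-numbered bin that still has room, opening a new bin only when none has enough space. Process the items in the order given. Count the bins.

10 bins

bin 1: place 10, 5 left
bin 1: place 3, 2 left
bin 2: place 3, 12 left
bin 2: place 9, 3 left
bin 1: place 2, 0 left
bin 3: place 5, 10 left
bin 2: place 3, 0 left
bin 3: place 9, 1 left
bin 4: place 8, 7 left
bin 5: place 8, 7 left
bin 4: place 2, 5 left
bin 6: place 14, 1 left
bin 7: place 13, 2 left
bin 8: place 9, 6 left
bin 9: place 9, 6 left
bin 10: place 11, 4 left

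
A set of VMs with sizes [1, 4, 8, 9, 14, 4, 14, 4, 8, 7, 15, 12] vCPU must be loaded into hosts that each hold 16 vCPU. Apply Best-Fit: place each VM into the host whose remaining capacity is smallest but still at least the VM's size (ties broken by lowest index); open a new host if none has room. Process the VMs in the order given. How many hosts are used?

8

host 1: place 1 vCPU, 15 vCPU left
host 1: place 4 vCPU, 11 vCPU left
host 1: place 8 vCPU, 3 vCPU left
host 2: place 9 vCPU, 7 vCPU left
host 3: place 14 vCPU, 2 vCPU left
host 2: place 4 vCPU, 3 vCPU left
host 4: place 14 vCPU, 2 vCPU left
host 5: place 4 vCPU, 12 vCPU left
host 5: place 8 vCPU, 4 vCPU left
host 6: place 7 vCPU, 9 vCPU left
host 7: place 15 vCPU, 1 vCPU left
host 8: place 12 vCPU, 4 vCPU left
Final hosts: [1,4,8] [9,4] [14] [14] [4,8] [7] [15] [12].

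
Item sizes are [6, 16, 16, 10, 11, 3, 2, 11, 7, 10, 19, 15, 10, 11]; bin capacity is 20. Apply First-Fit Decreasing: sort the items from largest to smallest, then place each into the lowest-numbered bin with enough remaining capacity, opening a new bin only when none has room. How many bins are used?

Sorted descending: 19, 16, 16, 15, 11, 11, 11, 10, 10, 10, 7, 6, 3, 2.
Put 19 in bin 1; 1 remain.
Put 16 in bin 2; 4 remain.
Put 16 in bin 3; 4 remain.
Put 15 in bin 4; 5 remain.
Put 11 in bin 5; 9 remain.
Put 11 in bin 6; 9 remain.
Put 11 in bin 7; 9 remain.
Put 10 in bin 8; 10 remain.
Put 10 in bin 8; 0 remain.
Put 10 in bin 9; 10 remain.
Put 7 in bin 5; 2 remain.
Put 6 in bin 6; 3 remain.
Put 3 in bin 2; 1 remain.
Put 2 in bin 3; 2 remain.
Final bins: [19] [16,3] [16,2] [15] [11,7] [11,6] [11] [10,10] [10].

9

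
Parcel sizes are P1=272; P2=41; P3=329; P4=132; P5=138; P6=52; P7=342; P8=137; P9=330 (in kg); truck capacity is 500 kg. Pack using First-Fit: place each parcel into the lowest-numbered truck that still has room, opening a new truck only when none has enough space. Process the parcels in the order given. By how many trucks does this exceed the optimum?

First-Fit: [272,41,132,52] [329,138] [342,137] [330] → 4 trucks.
Total size 1773 kg; any packing needs at least ⌈1773/500⌉ = 4 trucks.
So 4 is already optimal.

0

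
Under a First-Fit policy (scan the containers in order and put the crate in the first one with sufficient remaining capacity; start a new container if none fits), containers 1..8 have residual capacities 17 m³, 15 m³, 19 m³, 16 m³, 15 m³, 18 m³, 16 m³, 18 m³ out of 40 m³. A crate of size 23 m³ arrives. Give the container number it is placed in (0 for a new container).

0

No container has ≥ 23 m³ free, so a new container is opened.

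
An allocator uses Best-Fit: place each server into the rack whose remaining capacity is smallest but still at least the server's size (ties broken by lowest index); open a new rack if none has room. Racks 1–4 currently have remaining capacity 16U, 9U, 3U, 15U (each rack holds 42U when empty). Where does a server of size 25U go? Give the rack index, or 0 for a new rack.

0

No rack has ≥ 25U free, so a new rack is opened.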